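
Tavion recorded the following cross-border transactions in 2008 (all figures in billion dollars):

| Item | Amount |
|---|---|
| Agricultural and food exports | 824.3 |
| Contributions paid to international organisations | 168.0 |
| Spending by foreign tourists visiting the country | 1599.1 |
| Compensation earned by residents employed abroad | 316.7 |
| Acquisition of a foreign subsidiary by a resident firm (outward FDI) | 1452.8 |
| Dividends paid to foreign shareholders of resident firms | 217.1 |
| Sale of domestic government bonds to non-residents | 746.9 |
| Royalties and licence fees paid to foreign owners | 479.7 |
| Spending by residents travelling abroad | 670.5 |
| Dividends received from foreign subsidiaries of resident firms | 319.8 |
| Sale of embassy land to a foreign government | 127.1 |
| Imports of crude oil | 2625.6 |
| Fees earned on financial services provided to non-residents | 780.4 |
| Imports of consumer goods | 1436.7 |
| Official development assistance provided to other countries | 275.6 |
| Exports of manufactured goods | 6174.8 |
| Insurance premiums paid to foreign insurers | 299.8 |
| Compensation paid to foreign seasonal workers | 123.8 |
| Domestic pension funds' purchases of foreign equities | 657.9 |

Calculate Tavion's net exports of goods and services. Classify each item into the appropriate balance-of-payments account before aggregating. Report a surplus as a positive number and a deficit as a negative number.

3866.3

Goods: 824.3 - 2625.6 - 1436.7 + 6174.8 = 2936.8
Services: -670.5 + 780.4 - 479.7 - 299.8 + 1599.1 = 929.5
Trade balance = 2936.8 + 929.5 = 3866.3
(Excluded from the trade balance — secondary income: contributions paid to international organisations 168.0, official development assistance provided to other countries 275.6; primary income: compensation earned by residents employed abroad 316.7, dividends paid to foreign shareholders of resident firms 217.1, dividends received from foreign subsidiaries of resident firms 319.8, compensation paid to foreign seasonal workers 123.8; financial account: acquisition of a foreign subsidiary by a resident firm (outward FDI) 1452.8, sale of domestic government bonds to non-residents 746.9, domestic pension funds' purchases of foreign equities 657.9; capital account: sale of embassy land to a foreign government 127.1.)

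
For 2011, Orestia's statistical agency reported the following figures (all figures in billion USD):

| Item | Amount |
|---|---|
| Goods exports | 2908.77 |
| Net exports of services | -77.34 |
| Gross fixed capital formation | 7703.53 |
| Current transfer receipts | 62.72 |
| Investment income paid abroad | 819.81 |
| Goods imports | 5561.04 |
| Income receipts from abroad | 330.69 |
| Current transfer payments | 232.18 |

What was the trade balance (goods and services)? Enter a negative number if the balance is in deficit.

Goods balance = 2908.77 - 5561.04 = -2652.27
Services balance = -77.34
Trade balance (goods + services) = -2652.27 + (-77.34) = -2729.61

-2729.61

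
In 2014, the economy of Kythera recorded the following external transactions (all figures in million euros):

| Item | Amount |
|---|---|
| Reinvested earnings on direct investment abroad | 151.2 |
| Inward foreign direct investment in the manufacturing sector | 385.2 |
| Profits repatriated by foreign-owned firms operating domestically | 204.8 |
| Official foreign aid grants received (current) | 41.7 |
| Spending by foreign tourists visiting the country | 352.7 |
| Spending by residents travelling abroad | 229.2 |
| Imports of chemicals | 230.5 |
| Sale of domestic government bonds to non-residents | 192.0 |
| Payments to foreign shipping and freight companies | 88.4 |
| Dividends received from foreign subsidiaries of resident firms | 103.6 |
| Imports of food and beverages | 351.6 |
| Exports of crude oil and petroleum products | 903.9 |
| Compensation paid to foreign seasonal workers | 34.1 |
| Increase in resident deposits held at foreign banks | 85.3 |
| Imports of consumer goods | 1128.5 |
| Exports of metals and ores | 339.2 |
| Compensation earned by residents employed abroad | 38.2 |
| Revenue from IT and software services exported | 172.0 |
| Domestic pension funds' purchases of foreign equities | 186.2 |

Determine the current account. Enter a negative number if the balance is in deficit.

-164.6

Goods: -230.5 - 351.6 + 339.2 - 1128.5 + 903.9 = -467.5
Services: -229.2 + 352.7 - 88.4 + 172.0 = 207.1
Primary income: 103.6 - 34.1 - 204.8 + 38.2 + 151.2 = 54.1
Secondary income: 41.7
Current account = (-467.5) + 207.1 + 54.1 + 41.7 = -164.6
(Excluded from the current account — financial account: inward foreign direct investment in the manufacturing sector 385.2, sale of domestic government bonds to non-residents 192.0, increase in resident deposits held at foreign banks 85.3, domestic pension funds' purchases of foreign equities 186.2.)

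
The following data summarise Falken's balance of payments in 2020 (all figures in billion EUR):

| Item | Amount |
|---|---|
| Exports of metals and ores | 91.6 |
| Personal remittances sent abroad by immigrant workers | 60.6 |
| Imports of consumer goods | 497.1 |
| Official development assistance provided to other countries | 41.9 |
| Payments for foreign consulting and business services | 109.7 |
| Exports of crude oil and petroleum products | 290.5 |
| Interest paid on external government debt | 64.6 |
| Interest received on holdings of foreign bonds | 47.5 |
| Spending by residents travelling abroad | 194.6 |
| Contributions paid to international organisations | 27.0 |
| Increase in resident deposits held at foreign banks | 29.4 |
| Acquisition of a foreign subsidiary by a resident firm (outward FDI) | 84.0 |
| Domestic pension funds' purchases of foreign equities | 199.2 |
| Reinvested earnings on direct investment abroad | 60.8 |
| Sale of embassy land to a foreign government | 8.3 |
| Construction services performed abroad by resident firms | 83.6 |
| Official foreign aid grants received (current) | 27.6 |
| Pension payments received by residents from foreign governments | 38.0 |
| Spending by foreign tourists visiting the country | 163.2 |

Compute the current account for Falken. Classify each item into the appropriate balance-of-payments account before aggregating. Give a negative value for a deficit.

Goods: -497.1 + 290.5 + 91.6 = -115.0
Services: -109.7 - 194.6 + 83.6 + 163.2 = -57.5
Primary income: 47.5 - 64.6 + 60.8 = 43.7
Secondary income: -60.6 + 38.0 + 27.6 - 41.9 - 27.0 = -63.9
Current account = (-115.0) + (-57.5) + 43.7 + (-63.9) = -192.7
(Excluded from the current account — financial account: increase in resident deposits held at foreign banks 29.4, acquisition of a foreign subsidiary by a resident firm (outward FDI) 84.0, domestic pension funds' purchases of foreign equities 199.2; capital account: sale of embassy land to a foreign government 8.3.)

-192.7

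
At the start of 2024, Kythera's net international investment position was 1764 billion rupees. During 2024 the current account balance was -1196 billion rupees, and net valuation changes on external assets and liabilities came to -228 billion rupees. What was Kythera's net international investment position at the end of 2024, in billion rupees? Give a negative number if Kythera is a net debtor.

340

Change in NIIP = current account + net valuation change = -1196 + (-228) = -1424
End-of-year NIIP = 1764 + (-1424) = 340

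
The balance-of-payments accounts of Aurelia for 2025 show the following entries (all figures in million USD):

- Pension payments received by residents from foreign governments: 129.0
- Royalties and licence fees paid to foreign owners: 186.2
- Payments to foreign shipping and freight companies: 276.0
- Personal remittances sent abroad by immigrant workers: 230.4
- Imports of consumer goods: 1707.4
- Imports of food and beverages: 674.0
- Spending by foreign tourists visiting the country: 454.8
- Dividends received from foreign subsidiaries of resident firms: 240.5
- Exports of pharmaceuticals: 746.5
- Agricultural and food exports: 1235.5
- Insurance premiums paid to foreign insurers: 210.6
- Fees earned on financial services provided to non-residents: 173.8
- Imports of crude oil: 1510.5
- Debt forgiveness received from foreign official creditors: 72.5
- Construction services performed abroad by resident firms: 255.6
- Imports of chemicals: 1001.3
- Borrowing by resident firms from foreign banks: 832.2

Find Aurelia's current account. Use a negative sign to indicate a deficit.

-2560.7

Goods: -1001.3 - 1510.5 - 674.0 + 1235.5 - 1707.4 + 746.5 = -2911.2
Services: 255.6 + 454.8 + 173.8 - 210.6 - 276.0 - 186.2 = 211.4
Primary income: 240.5
Secondary income: -230.4 + 129.0 = -101.4
Current account = (-2911.2) + 211.4 + 240.5 + (-101.4) = -2560.7
(Excluded from the current account — capital account: debt forgiveness received from foreign official creditors 72.5; financial account: borrowing by resident firms from foreign banks 832.2.)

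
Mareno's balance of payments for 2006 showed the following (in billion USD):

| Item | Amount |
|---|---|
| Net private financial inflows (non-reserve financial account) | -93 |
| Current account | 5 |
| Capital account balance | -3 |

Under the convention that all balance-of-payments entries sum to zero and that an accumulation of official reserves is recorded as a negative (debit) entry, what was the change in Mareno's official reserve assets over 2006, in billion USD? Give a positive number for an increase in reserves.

-91

Official reserve transactions balance = -(5 + (-3) + (-93)) = 91
An accumulation of reserves is recorded as a debit (negative entry), so the change in the stock of reserves is the negative of that balance.
Change in official reserves = -(91) = -91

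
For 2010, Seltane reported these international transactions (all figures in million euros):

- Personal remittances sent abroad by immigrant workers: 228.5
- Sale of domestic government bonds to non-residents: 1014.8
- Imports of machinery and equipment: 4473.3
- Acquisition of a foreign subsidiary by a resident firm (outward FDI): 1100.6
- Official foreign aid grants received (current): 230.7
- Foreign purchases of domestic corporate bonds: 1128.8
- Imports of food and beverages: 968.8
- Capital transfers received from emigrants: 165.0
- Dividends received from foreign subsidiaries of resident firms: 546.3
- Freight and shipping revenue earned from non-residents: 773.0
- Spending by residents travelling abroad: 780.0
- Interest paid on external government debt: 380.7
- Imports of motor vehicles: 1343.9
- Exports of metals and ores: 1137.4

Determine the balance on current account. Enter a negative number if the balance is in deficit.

-5487.8

Goods: 1137.4 - 4473.3 - 1343.9 - 968.8 = -5648.6
Services: -780.0 + 773.0 = -7.0
Primary income: -380.7 + 546.3 = 165.6
Secondary income: -228.5 + 230.7 = 2.2
Current account = (-5648.6) + (-7.0) + 165.6 + 2.2 = -5487.8
(Excluded from the current account — financial account: sale of domestic government bonds to non-residents 1014.8, acquisition of a foreign subsidiary by a resident firm (outward FDI) 1100.6, foreign purchases of domestic corporate bonds 1128.8; capital account: capital transfers received from emigrants 165.0.)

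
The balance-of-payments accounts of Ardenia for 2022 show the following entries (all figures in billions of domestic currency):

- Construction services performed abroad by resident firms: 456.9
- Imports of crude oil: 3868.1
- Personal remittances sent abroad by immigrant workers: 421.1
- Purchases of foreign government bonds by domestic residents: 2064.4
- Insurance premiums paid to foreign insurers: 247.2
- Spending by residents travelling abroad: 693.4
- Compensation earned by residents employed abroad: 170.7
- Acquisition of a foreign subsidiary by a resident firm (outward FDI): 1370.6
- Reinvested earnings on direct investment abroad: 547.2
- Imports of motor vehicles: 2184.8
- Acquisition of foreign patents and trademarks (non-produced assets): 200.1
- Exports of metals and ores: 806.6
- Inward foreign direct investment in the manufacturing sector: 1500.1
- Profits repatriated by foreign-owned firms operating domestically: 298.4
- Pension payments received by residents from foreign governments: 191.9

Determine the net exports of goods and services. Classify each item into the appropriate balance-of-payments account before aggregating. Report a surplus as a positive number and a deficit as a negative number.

-5730.0

Goods: -3868.1 - 2184.8 + 806.6 = -5246.3
Services: -693.4 - 247.2 + 456.9 = -483.7
Trade balance = -5246.3 + (-483.7) = -5730.0
(Excluded from the trade balance — secondary income: personal remittances sent abroad by immigrant workers 421.1, pension payments received by residents from foreign governments 191.9; financial account: purchases of foreign government bonds by domestic residents 2064.4, acquisition of a foreign subsidiary by a resident firm (outward FDI) 1370.6, inward foreign direct investment in the manufacturing sector 1500.1; primary income: compensation earned by residents employed abroad 170.7, reinvested earnings on direct investment abroad 547.2, profits repatriated by foreign-owned firms operating domestically 298.4; capital account: acquisition of foreign patents and trademarks (non-produced assets) 200.1.)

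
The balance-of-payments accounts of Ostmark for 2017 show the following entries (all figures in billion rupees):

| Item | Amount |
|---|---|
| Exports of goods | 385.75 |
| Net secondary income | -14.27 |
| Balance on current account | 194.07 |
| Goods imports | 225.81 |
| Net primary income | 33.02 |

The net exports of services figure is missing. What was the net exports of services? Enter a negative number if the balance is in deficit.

15.38

Current account = goods balance + services balance + net primary income + net secondary income
Sum of the known components = 178.69
Net exports of services = CA - (known components) = 194.07 - 178.69 = 15.38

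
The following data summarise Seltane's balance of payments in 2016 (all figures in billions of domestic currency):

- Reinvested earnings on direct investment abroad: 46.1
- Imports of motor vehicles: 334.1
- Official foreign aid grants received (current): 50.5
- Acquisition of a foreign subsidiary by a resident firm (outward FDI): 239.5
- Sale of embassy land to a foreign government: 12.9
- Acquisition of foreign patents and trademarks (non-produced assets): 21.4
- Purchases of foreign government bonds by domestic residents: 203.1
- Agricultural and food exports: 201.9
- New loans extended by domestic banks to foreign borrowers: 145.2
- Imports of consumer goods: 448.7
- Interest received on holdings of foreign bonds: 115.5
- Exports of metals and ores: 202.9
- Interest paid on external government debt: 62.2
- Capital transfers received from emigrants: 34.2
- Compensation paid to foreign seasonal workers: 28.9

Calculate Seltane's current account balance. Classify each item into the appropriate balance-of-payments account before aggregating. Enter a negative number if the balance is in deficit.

Goods: -334.1 + 201.9 + 202.9 - 448.7 = -378.0
Primary income: 46.1 + 115.5 - 62.2 - 28.9 = 70.5
Secondary income: 50.5
Current account = (-378.0) + 70.5 + 50.5 = -257.0
(Excluded from the current account — financial account: acquisition of a foreign subsidiary by a resident firm (outward FDI) 239.5, purchases of foreign government bonds by domestic residents 203.1, new loans extended by domestic banks to foreign borrowers 145.2; capital account: sale of embassy land to a foreign government 12.9, acquisition of foreign patents and trademarks (non-produced assets) 21.4, capital transfers received from emigrants 34.2.)

-257.0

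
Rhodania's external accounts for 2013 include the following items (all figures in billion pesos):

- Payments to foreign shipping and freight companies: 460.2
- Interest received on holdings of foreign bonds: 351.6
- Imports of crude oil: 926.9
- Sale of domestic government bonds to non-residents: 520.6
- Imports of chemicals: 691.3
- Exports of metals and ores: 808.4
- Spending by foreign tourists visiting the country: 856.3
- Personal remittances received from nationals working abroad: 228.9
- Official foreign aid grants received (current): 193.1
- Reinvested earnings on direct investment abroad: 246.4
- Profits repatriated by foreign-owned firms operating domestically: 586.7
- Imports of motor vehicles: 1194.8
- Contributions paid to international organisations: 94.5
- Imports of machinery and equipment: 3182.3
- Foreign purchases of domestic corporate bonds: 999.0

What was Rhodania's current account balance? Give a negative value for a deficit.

Goods: -1194.8 - 3182.3 - 926.9 + 808.4 - 691.3 = -5186.9
Services: 856.3 - 460.2 = 396.1
Primary income: -586.7 + 351.6 + 246.4 = 11.3
Secondary income: 193.1 - 94.5 + 228.9 = 327.5
Current account = (-5186.9) + 396.1 + 11.3 + 327.5 = -4452.0
(Excluded from the current account — financial account: sale of domestic government bonds to non-residents 520.6, foreign purchases of domestic corporate bonds 999.0.)

-4452.0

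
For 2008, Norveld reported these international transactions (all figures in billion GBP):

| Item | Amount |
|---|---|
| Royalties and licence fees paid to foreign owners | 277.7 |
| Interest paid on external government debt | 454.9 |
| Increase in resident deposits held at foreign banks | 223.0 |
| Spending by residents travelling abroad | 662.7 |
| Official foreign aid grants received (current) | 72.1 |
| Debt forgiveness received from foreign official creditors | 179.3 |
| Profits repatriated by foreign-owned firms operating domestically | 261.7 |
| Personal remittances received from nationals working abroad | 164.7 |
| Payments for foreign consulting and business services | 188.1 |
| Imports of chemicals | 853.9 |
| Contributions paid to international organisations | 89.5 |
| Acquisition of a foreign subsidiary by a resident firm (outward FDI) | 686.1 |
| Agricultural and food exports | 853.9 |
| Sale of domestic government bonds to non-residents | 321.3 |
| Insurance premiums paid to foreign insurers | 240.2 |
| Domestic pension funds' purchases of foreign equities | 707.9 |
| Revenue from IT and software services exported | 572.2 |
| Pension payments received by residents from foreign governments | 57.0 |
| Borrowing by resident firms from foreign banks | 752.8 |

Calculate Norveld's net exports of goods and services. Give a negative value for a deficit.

-796.5

Goods: 853.9 - 853.9 = 0.0
Services: -188.1 + 572.2 - 277.7 - 662.7 - 240.2 = -796.5
Trade balance = 0.0 + (-796.5) = -796.5
(Excluded from the trade balance — primary income: interest paid on external government debt 454.9, profits repatriated by foreign-owned firms operating domestically 261.7; financial account: increase in resident deposits held at foreign banks 223.0, acquisition of a foreign subsidiary by a resident firm (outward FDI) 686.1, sale of domestic government bonds to non-residents 321.3, domestic pension funds' purchases of foreign equities 707.9, borrowing by resident firms from foreign banks 752.8; secondary income: official foreign aid grants received (current) 72.1, personal remittances received from nationals working abroad 164.7, contributions paid to international organisations 89.5, pension payments received by residents from foreign governments 57.0; capital account: debt forgiveness received from foreign official creditors 179.3.)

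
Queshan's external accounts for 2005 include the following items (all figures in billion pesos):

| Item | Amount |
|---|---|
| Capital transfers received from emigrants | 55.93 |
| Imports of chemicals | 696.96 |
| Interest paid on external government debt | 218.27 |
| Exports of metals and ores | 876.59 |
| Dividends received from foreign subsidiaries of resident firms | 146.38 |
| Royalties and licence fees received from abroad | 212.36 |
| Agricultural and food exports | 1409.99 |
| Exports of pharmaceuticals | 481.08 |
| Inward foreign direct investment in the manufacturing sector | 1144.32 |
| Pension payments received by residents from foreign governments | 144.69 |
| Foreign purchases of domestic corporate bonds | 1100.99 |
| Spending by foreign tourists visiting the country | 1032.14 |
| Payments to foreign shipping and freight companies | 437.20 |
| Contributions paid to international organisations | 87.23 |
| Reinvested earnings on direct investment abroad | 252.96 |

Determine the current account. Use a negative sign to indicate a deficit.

3116.53

Goods: -696.96 + 481.08 + 1409.99 + 876.59 = 2070.70
Services: 212.36 - 437.20 + 1032.14 = 807.30
Primary income: 146.38 - 218.27 + 252.96 = 181.07
Secondary income: 144.69 - 87.23 = 57.46
Current account = 2070.70 + 807.30 + 181.07 + 57.46 = 3116.53
(Excluded from the current account — capital account: capital transfers received from emigrants 55.93; financial account: inward foreign direct investment in the manufacturing sector 1144.32, foreign purchases of domestic corporate bonds 1100.99.)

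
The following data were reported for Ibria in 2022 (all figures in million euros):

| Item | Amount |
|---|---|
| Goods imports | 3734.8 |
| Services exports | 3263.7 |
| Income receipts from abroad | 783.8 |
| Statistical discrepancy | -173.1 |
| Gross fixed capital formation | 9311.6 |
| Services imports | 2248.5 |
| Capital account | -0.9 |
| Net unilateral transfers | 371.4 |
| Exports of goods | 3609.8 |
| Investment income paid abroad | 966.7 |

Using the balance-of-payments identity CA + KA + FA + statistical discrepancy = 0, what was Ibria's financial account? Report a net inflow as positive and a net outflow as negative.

-904.7

Goods balance = 3609.8 - 3734.8 = -125.0
Services balance = 3263.7 - 2248.5 = 1015.2
Trade balance (goods + services) = -125.0 + 1015.2 = 890.2
Net primary income = 783.8 - 966.7 = -182.9
Net secondary income = 371.4
Current account = 890.2 + (-182.9) + 371.4 = 1078.7
Financial account = -(1078.7 + (-0.9) + (-173.1)) = -904.7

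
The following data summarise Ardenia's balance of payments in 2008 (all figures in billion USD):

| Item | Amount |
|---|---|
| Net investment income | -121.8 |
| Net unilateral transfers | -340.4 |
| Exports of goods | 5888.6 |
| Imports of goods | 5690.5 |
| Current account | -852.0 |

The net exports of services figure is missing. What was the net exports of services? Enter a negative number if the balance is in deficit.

Current account = goods balance + services balance + net primary income + net secondary income
Sum of the known components = -264.1
Net exports of services = CA - (known components) = -852.0 - (-264.1) = -587.9

-587.9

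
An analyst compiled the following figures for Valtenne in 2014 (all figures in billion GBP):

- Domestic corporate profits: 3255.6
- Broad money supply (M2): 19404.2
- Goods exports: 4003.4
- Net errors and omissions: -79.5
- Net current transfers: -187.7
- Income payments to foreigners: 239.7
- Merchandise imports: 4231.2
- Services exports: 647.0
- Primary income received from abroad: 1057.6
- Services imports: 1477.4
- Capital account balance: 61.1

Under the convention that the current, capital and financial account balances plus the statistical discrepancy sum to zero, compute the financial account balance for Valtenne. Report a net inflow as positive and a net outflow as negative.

446.4

Goods balance = 4003.4 - 4231.2 = -227.8
Services balance = 647.0 - 1477.4 = -830.4
Trade balance (goods + services) = -227.8 + (-830.4) = -1058.2
Net primary income = 1057.6 - 239.7 = 817.9
Net secondary income = -187.7
Current account = -1058.2 + 817.9 + (-187.7) = -428.0
Financial account = -(-428.0 + 61.1 + (-79.5)) = 446.4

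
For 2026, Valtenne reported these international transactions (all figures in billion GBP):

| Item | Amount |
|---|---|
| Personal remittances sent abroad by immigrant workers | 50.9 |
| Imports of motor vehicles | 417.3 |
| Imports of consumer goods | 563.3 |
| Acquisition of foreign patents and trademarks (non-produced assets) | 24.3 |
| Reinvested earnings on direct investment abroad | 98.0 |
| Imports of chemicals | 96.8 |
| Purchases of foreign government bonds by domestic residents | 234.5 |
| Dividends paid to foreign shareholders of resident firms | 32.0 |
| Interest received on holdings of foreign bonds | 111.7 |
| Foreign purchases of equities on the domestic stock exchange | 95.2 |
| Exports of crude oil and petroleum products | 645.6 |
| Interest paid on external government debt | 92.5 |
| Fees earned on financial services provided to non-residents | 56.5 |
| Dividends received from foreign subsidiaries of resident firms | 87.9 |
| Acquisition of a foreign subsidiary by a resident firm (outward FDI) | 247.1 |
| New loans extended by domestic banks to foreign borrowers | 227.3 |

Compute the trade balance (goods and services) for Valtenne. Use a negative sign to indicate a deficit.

Goods: -417.3 + 645.6 - 96.8 - 563.3 = -431.8
Services: 56.5
Trade balance = -431.8 + 56.5 = -375.3
(Excluded from the trade balance — secondary income: personal remittances sent abroad by immigrant workers 50.9; capital account: acquisition of foreign patents and trademarks (non-produced assets) 24.3; primary income: reinvested earnings on direct investment abroad 98.0, dividends paid to foreign shareholders of resident firms 32.0, interest received on holdings of foreign bonds 111.7, interest paid on external government debt 92.5, dividends received from foreign subsidiaries of resident firms 87.9; financial account: purchases of foreign government bonds by domestic residents 234.5, foreign purchases of equities on the domestic stock exchange 95.2, acquisition of a foreign subsidiary by a resident firm (outward FDI) 247.1, new loans extended by domestic banks to foreign borrowers 227.3.)

-375.3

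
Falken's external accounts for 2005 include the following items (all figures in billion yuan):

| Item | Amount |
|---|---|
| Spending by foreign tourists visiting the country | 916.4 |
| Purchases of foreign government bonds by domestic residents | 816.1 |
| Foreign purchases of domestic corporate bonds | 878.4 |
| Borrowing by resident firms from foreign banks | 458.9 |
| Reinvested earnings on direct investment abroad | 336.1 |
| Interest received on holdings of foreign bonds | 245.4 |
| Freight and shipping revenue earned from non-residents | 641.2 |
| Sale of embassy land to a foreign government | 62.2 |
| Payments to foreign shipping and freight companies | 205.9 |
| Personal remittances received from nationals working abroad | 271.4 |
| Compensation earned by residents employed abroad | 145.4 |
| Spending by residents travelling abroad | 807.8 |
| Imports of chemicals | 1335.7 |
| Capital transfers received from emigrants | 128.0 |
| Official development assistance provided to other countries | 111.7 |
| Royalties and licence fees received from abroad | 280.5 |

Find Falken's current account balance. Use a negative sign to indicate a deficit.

Goods: -1335.7
Services: -807.8 + 280.5 - 205.9 + 916.4 + 641.2 = 824.4
Primary income: 336.1 + 145.4 + 245.4 = 726.9
Secondary income: 271.4 - 111.7 = 159.7
Current account = (-1335.7) + 824.4 + 726.9 + 159.7 = 375.3
(Excluded from the current account — financial account: purchases of foreign government bonds by domestic residents 816.1, foreign purchases of domestic corporate bonds 878.4, borrowing by resident firms from foreign banks 458.9; capital account: sale of embassy land to a foreign government 62.2, capital transfers received from emigrants 128.0.)

375.3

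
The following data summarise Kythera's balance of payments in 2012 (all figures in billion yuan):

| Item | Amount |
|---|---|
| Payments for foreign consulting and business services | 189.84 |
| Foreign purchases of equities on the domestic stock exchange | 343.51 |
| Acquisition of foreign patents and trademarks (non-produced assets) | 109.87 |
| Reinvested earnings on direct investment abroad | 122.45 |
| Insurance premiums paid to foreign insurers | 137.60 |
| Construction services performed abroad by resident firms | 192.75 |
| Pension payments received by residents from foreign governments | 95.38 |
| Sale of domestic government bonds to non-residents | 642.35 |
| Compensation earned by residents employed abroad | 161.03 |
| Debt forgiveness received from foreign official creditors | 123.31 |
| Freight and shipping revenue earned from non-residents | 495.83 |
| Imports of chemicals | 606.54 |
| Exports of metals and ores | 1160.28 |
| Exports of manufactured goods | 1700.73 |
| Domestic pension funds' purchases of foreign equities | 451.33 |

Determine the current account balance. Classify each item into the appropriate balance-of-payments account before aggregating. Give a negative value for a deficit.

2994.47

Goods: -606.54 + 1700.73 + 1160.28 = 2254.47
Services: -137.60 + 495.83 + 192.75 - 189.84 = 361.14
Primary income: 161.03 + 122.45 = 283.48
Secondary income: 95.38
Current account = 2254.47 + 361.14 + 283.48 + 95.38 = 2994.47
(Excluded from the current account — financial account: foreign purchases of equities on the domestic stock exchange 343.51, sale of domestic government bonds to non-residents 642.35, domestic pension funds' purchases of foreign equities 451.33; capital account: acquisition of foreign patents and trademarks (non-produced assets) 109.87, debt forgiveness received from foreign official creditors 123.31.)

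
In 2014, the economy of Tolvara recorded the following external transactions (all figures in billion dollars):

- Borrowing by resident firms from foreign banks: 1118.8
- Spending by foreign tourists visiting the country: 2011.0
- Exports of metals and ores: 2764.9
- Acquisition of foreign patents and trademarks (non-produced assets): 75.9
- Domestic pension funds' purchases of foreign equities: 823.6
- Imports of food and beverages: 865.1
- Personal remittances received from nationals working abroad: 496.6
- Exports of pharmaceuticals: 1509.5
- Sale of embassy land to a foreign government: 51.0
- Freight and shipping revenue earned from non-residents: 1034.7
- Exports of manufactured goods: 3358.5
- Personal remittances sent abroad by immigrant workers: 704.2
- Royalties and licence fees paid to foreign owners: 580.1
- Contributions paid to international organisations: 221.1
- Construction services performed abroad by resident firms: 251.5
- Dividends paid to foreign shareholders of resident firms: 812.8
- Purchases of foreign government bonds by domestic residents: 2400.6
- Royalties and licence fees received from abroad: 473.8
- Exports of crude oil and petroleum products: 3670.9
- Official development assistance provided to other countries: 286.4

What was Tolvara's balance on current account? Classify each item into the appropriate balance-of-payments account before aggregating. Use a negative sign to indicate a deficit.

12101.7

Goods: 2764.9 - 865.1 + 3358.5 + 3670.9 + 1509.5 = 10438.7
Services: 251.5 - 580.1 + 1034.7 + 473.8 + 2011.0 = 3190.9
Primary income: -812.8
Secondary income: -704.2 - 286.4 - 221.1 + 496.6 = -715.1
Current account = 10438.7 + 3190.9 + (-812.8) + (-715.1) = 12101.7
(Excluded from the current account — financial account: borrowing by resident firms from foreign banks 1118.8, domestic pension funds' purchases of foreign equities 823.6, purchases of foreign government bonds by domestic residents 2400.6; capital account: acquisition of foreign patents and trademarks (non-produced assets) 75.9, sale of embassy land to a foreign government 51.0.)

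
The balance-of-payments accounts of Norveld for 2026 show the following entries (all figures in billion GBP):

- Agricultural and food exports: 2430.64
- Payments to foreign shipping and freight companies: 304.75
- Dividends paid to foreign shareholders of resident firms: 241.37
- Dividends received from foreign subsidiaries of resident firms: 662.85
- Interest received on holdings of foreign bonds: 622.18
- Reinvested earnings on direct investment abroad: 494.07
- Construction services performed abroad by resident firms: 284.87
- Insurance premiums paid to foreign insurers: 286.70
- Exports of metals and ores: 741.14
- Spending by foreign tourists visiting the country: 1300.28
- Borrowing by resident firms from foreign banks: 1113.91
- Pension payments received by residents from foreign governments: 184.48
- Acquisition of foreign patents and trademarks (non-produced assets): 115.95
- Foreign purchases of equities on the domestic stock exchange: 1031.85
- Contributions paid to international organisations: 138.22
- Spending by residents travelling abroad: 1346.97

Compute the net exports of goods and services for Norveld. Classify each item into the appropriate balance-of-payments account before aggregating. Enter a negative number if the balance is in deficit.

Goods: 2430.64 + 741.14 = 3171.78
Services: -286.70 - 304.75 + 284.87 - 1346.97 + 1300.28 = -353.27
Trade balance = 3171.78 + (-353.27) = 2818.51
(Excluded from the trade balance — primary income: dividends paid to foreign shareholders of resident firms 241.37, dividends received from foreign subsidiaries of resident firms 662.85, interest received on holdings of foreign bonds 622.18, reinvested earnings on direct investment abroad 494.07; financial account: borrowing by resident firms from foreign banks 1113.91, foreign purchases of equities on the domestic stock exchange 1031.85; secondary income: pension payments received by residents from foreign governments 184.48, contributions paid to international organisations 138.22; capital account: acquisition of foreign patents and trademarks (non-produced assets) 115.95.)

2818.51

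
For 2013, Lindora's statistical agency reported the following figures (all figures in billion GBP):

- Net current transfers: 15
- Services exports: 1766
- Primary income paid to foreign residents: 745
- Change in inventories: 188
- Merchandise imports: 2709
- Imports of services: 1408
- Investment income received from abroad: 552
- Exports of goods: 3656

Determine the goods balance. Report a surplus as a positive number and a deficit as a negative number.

Goods balance = 3656 - 2709 = 947

947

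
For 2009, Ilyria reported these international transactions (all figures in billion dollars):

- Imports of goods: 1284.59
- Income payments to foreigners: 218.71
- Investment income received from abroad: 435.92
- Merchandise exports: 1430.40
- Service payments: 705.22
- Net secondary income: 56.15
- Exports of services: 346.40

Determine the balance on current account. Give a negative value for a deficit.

Goods balance = 1430.40 - 1284.59 = 145.81
Services balance = 346.40 - 705.22 = -358.82
Trade balance (goods + services) = 145.81 + (-358.82) = -213.01
Net primary income = 435.92 - 218.71 = 217.21
Net secondary income = 56.15
Current account = -213.01 + 217.21 + 56.15 = 60.35

60.35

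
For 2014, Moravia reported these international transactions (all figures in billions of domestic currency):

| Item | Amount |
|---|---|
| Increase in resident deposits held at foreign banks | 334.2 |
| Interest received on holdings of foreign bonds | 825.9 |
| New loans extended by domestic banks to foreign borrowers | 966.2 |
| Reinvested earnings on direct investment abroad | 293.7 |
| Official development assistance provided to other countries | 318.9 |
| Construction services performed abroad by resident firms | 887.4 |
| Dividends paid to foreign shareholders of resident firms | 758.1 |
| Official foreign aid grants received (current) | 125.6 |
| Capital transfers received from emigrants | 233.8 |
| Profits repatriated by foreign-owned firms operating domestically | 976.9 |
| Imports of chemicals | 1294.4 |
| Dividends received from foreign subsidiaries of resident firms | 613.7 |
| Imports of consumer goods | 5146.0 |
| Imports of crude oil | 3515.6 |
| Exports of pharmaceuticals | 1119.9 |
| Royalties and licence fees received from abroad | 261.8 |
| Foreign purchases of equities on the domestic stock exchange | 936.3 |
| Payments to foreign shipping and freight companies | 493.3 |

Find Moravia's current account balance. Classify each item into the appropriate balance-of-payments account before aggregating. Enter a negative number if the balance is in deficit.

Goods: -1294.4 + 1119.9 - 3515.6 - 5146.0 = -8836.1
Services: 887.4 + 261.8 - 493.3 = 655.9
Primary income: 293.7 + 613.7 - 758.1 + 825.9 - 976.9 = -1.7
Secondary income: -318.9 + 125.6 = -193.3
Current account = (-8836.1) + 655.9 + (-1.7) + (-193.3) = -8375.2
(Excluded from the current account — financial account: increase in resident deposits held at foreign banks 334.2, new loans extended by domestic banks to foreign borrowers 966.2, foreign purchases of equities on the domestic stock exchange 936.3; capital account: capital transfers received from emigrants 233.8.)

-8375.2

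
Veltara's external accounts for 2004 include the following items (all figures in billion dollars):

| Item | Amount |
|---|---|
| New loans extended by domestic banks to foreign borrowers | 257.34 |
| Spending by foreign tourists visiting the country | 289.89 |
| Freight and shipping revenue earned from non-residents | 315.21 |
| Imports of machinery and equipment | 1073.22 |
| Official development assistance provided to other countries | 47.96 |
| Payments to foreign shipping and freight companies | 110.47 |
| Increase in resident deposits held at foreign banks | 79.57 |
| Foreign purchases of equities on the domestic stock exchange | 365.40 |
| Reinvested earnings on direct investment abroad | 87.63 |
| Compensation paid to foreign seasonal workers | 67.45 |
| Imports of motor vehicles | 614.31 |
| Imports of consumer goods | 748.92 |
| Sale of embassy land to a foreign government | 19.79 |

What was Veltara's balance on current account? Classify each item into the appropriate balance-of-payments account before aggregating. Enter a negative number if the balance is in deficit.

-1969.60

Goods: -614.31 - 1073.22 - 748.92 = -2436.45
Services: 315.21 + 289.89 - 110.47 = 494.63
Primary income: -67.45 + 87.63 = 20.18
Secondary income: -47.96
Current account = (-2436.45) + 494.63 + 20.18 + (-47.96) = -1969.60
(Excluded from the current account — financial account: new loans extended by domestic banks to foreign borrowers 257.34, increase in resident deposits held at foreign banks 79.57, foreign purchases of equities on the domestic stock exchange 365.40; capital account: sale of embassy land to a foreign government 19.79.)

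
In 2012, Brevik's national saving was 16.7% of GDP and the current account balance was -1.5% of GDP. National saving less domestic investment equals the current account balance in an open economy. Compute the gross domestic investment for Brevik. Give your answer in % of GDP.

18.2

S - I = CA (net lending to the rest of the world).
I = S - CA = 16.7 - (-1.5) = 18.2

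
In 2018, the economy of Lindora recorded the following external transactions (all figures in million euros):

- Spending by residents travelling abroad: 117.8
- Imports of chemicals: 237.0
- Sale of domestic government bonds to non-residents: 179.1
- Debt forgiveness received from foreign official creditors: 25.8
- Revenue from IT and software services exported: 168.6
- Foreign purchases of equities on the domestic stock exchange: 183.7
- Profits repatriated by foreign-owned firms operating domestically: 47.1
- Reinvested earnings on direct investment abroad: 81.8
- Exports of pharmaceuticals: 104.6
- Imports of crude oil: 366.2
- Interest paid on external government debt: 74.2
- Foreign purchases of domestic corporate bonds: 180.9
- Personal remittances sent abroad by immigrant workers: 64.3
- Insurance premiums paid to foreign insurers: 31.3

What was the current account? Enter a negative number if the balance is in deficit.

-582.9

Goods: 104.6 - 366.2 - 237.0 = -498.6
Services: 168.6 - 117.8 - 31.3 = 19.5
Primary income: -74.2 - 47.1 + 81.8 = -39.5
Secondary income: -64.3
Current account = (-498.6) + 19.5 + (-39.5) + (-64.3) = -582.9
(Excluded from the current account — financial account: sale of domestic government bonds to non-residents 179.1, foreign purchases of equities on the domestic stock exchange 183.7, foreign purchases of domestic corporate bonds 180.9; capital account: debt forgiveness received from foreign official creditors 25.8.)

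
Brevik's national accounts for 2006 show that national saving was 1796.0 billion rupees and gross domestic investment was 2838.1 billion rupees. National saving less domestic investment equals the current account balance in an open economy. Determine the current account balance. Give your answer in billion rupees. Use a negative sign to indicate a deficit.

-1042.1

S - I = CA (net lending to the rest of the world).
CA = S - I = 1796.0 - 2838.1 = -1042.1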